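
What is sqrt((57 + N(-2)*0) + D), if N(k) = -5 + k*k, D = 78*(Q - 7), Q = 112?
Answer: sqrt(8247) ≈ 90.813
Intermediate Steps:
D = 8190 (D = 78*(112 - 7) = 78*105 = 8190)
N(k) = -5 + k**2
sqrt((57 + N(-2)*0) + D) = sqrt((57 + (-5 + (-2)**2)*0) + 8190) = sqrt((57 + (-5 + 4)*0) + 8190) = sqrt((57 - 1*0) + 8190) = sqrt((57 + 0) + 8190) = sqrt(57 + 8190) = sqrt(8247)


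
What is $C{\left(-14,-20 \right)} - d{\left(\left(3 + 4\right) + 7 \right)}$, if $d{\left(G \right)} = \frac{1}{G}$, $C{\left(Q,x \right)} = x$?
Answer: $- \frac{281}{14} \approx -20.071$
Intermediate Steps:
$C{\left(-14,-20 \right)} - d{\left(\left(3 + 4\right) + 7 \right)} = -20 - \frac{1}{\left(3 + 4\right) + 7} = -20 - \frac{1}{7 + 7} = -20 - \frac{1}{14} = - \frac{281}{14}$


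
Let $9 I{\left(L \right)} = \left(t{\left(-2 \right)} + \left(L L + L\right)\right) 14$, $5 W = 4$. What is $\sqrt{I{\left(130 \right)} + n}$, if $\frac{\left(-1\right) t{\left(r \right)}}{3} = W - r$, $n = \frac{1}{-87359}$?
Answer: $\frac{\sqrt{45465684379594585}}{1310385} \approx 162.72$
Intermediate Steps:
$W = \frac{4}{5}$ ($W = \frac{1}{5} \cdot 4 = \frac{4}{5} \approx 0.8$)
$n = - \frac{1}{87359} \approx -1.1447 \cdot 10^{-5}$
$t{\left(r \right)} = - \frac{12}{5} + 3 r$ ($t{\left(r \right)} = - 3 \left(\frac{4}{5} - r\right) = - \frac{12}{5} + 3 r$)
$I{\left(L \right)} = - \frac{196}{15} + \frac{14 L}{9} + \frac{14 L^{2}}{9}$ ($I{\left(L \right)} = \frac{\left(\left(- \frac{12}{5} + 3 \left(-2\right)\right) + \left(L L + L\right)\right) 14}{9} = \frac{\left(\left(- \frac{12}{5} - 6\right) + \left(L^{2} + L\right)\right) 14}{9} = \frac{\left(- \frac{42}{5} + \left(L + L^{2}\right)\right) 14}{9} = \frac{\left(- \frac{42}{5} + L + L^{2}\right) 14}{9} = \frac{- \frac{588}{5} + 14 L + 14 L^{2}}{9} = - \frac{196}{15} + \frac{14 L}{9} + \frac{14 L^{2}}{9}$)
$\sqrt{I{\left(130 \right)} + n} = \sqrt{\left(- \frac{196}{15} + \frac{14}{9} \cdot 130 + \frac{14 \cdot 130^{2}}{9}\right) - \frac{1}{87359}} = \sqrt{\left(- \frac{196}{15} + \frac{1820}{9} + \frac{14}{9} \cdot 16900\right) - \frac{1}{87359}} = \sqrt{\left(- \frac{196}{15} + \frac{1820}{9} + \frac{236600}{9}\right) - \frac{1}{87359}} = \sqrt{\frac{1191512}{45} - \frac{1}{87359}} = \sqrt{\frac{104089296763}{3931155}} = \frac{\sqrt{45465684379594585}}{1310385}$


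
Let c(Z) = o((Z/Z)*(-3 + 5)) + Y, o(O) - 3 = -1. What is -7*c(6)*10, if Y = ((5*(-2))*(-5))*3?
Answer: -10640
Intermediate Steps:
o(O) = 2 (o(O) = 3 - 1 = 2)
Y = 150 (Y = -10*(-5)*3 = 50*3 = 150)
c(Z) = 152 (c(Z) = 2 + 150 = 152)
-7*c(6)*10 = -7*152*10 = -1064*10 = -10640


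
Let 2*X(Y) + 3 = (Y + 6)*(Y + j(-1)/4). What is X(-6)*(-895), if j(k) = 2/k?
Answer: 2685/2 ≈ 1342.5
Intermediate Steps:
X(Y) = -3/2 + (6 + Y)*(-½ + Y)/2 (X(Y) = -3/2 + ((Y + 6)*(Y + (2/(-1))/4))/2 = -3/2 + ((6 + Y)*(Y + (2*(-1))*(¼)))/2 = -3/2 + ((6 + Y)*(Y - 2*¼))/2 = -3/2 + ((6 + Y)*(Y - ½))/2 = -3/2 + ((6 + Y)*(-½ + Y))/2 = -3/2 + (6 + Y)*(-½ + Y)/2)
X(-6)*(-895) = (-3 + (½)*(-6)² + (11/4)*(-6))*(-895) = (-3 + (½)*36 - 33/2)*(-895) = (-3 + 18 - 33/2)*(-895) = -3/2*(-895) = 2685/2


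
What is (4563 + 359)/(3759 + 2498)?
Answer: 4922/6257 ≈ 0.78664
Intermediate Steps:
(4563 + 359)/(3759 + 2498) = 4922/6257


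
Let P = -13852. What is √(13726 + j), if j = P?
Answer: 3*I*√14 ≈ 11.225*I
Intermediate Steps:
j = -13852
√(13726 + j) = √(13726 - 13852) = √(-126) = 3*I*√14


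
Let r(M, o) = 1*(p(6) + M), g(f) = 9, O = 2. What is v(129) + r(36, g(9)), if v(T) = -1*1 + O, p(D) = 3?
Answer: 40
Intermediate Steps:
v(T) = 1 (v(T) = -1*1 + 2 = -1 + 2 = 1)
r(M, o) = 3 + M (r(M, o) = 1*(3 + M) = 3 + M)
v(129) + r(36, g(9)) = 1 + (3 + 36) = 1 + 39 = 40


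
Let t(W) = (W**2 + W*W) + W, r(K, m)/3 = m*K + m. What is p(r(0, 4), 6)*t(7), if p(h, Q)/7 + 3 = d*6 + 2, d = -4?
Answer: -18375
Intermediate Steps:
r(K, m) = 3*m + 3*K*m (r(K, m) = 3*(m*K + m) = 3*(K*m + m) = 3*(m + K*m) = 3*m + 3*K*m)
p(h, Q) = -175 (p(h, Q) = -21 + 7*(-4*6 + 2) = -21 + 7*(-24 + 2) = -21 + 7*(-22) = -21 - 154 = -175)
t(W) = W + 2*W**2 (t(W) = (W**2 + W**2) + W = 2*W**2 + W = W + 2*W**2)
p(r(0, 4), 6)*t(7) = -1225*(1 + 2*7) = -1225*(1 + 14) = -1225*15 = -175*105 = -18375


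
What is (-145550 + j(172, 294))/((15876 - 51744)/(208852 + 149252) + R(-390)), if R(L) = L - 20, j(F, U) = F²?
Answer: 3460657372/12238209 ≈ 282.77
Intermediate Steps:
R(L) = -20 + L
(-145550 + j(172, 294))/((15876 - 51744)/(208852 + 149252) + R(-390)) = (-145550 + 172²)/((15876 - 51744)/(208852 + 149252) + (-20 - 390)) = (-145550 + 29584)/(-35868/358104 - 410) = -115966/(-35868*1/358104 - 410) = -115966/(-2989/29842 - 410) = -115966/(-12238209/29842) = -115966*(-29842/12238209) = 3460657372/12238209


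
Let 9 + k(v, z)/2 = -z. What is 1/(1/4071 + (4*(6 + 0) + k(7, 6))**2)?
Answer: 4071/146557 ≈ 0.027778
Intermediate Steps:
k(v, z) = -18 - 2*z (k(v, z) = -18 + 2*(-z) = -18 - 2*z)
1/(1/4071 + (4*(6 + 0) + k(7, 6))**2) = 1/(1/4071 + (4*(6 + 0) + (-18 - 2*6))**2) = 1/(1/4071 + (4*6 + (-18 - 12))**2) = 1/(1/4071 + (24 - 30)**2) = 1/(1/4071 + (-6)**2) = 1/(1/4071 + 36) = 1/(146557/4071) = 4071/146557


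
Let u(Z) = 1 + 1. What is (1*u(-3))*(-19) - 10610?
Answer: -10648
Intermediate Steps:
u(Z) = 2
(1*u(-3))*(-19) - 10610 = (1*2)*(-19) - 10610 = 2*(-19) - 10610 = -38 - 10610 = -10648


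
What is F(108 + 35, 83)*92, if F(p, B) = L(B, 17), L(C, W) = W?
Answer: 1564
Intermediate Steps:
F(p, B) = 17
F(108 + 35, 83)*92 = 17*92 = 1564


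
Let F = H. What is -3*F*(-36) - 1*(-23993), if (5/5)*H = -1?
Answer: 23885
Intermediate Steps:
H = -1
F = -1
-3*F*(-36) - 1*(-23993) = -3*(-1)*(-36) - 1*(-23993) = 3*(-36) + 23993 = -108 + 23993 = 23885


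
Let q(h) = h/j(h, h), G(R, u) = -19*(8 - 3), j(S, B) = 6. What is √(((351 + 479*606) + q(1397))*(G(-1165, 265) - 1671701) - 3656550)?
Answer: 4*I*√273520473123/3 ≈ 6.9732e+5*I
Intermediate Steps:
G(R, u) = -95 (G(R, u) = -19*5 = -95)
q(h) = h/6
√(((351 + 479*606) + q(1397))*(G(-1165, 265) - 1671701) - 3656550) = √(((351 + 479*606) + (⅙)*1397)*(-95 - 1671701) - 3656550) = √(((351 + 290274) + 1397/6)*(-1671796) - 3656550) = √((290625 + 1397/6)*(-1671796) - 3656550) = √((1745147/6)*(-1671796) - 3656550) = √(-1458764887006/3 - 3656550) = √(-1458775856656/3) = 4*I*√273520473123/3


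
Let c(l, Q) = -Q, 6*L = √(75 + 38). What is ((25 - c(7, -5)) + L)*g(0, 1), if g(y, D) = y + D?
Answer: 20 + √113/6 ≈ 21.772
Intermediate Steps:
L = √113/6 (L = √(75 + 38)/6 = √113/6 ≈ 1.7717)
g(y, D) = D + y
((25 - c(7, -5)) + L)*g(0, 1) = ((25 - (-1)*(-5)) + √113/6)*(1 + 0) = ((25 - 1*5) + √113/6)*1 = ((25 - 5) + √113/6)*1 = (20 + √113/6)*1 = 20 + √113/6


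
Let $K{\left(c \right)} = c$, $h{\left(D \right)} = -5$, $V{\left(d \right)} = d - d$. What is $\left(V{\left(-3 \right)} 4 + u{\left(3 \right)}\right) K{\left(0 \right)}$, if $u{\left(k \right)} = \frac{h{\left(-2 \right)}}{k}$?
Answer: $0$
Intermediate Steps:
$V{\left(d \right)} = 0$
$u{\left(k \right)} = - \frac{5}{k}$
$\left(V{\left(-3 \right)} 4 + u{\left(3 \right)}\right) K{\left(0 \right)} = \left(0 \cdot 4 - \frac{5}{3}\right) 0 = \left(0 - \frac{5}{3}\right) 0 = \left(- \frac{5}{3}\right) 0 = 0$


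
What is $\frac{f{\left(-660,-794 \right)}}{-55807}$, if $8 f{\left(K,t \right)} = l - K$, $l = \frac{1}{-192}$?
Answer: $- \frac{126719}{85719552} \approx -0.0014783$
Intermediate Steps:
$l = - \frac{1}{192} \approx -0.0052083$
$f{\left(K,t \right)} = - \frac{1}{1536} - \frac{K}{8}$ ($f{\left(K,t \right)} = \frac{- \frac{1}{192} - K}{8} = - \frac{1}{1536} - \frac{K}{8}$)
$\frac{f{\left(-660,-794 \right)}}{-55807} = \frac{- \frac{1}{1536} - - \frac{165}{2}}{-55807} = \left(- \frac{1}{1536} + \frac{165}{2}\right) \left(- \frac{1}{55807}\right) = \frac{126719}{1536} \left(- \frac{1}{55807}\right) = - \frac{126719}{85719552}$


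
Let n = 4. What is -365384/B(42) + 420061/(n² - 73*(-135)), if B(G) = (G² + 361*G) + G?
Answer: 440111198/20936391 ≈ 21.021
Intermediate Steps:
B(G) = G² + 362*G
-365384/B(42) + 420061/(n² - 73*(-135)) = -365384*1/(42*(362 + 42)) + 420061/(4² - 73*(-135)) = -365384/(42*404) + 420061/(16 + 9855) = -365384/16968 + 420061/9871 = -365384*1/16968 + 420061*(1/9871) = -45673/2121 + 420061/9871 = 440111198/20936391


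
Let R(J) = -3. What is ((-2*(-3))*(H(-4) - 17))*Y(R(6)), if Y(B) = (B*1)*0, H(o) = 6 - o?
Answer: 0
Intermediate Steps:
Y(B) = 0 (Y(B) = B*0 = 0)
((-2*(-3))*(H(-4) - 17))*Y(R(6)) = ((-2*(-3))*((6 - 1*(-4)) - 17))*0 = (6*((6 + 4) - 17))*0 = (6*(10 - 17))*0 = (6*(-7))*0 = -42*0 = 0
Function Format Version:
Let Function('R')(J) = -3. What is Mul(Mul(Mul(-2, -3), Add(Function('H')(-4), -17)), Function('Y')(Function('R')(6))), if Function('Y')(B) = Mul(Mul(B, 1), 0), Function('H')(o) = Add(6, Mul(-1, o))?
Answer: 0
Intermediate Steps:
Function('Y')(B) = 0 (Function('Y')(B) = Mul(B, 0) = 0)
Mul(Mul(Mul(-2, -3), Add(Function('H')(-4), -17)), Function('Y')(Function('R')(6))) = Mul(Mul(Mul(-2, -3), Add(Add(6, Mul(-1, -4)), -17)), 0) = Mul(Mul(6, Add(Add(6, 4), -17)), 0) = Mul(Mul(6, Add(10, -17)), 0) = Mul(Mul(6, -7), 0) = Mul(-42, 0) = 0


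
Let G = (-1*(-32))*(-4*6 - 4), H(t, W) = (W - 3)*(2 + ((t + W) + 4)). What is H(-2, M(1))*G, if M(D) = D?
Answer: 8960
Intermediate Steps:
H(t, W) = (-3 + W)*(6 + W + t) (H(t, W) = (-3 + W)*(2 + ((W + t) + 4)) = (-3 + W)*(2 + (4 + W + t)) = (-3 + W)*(6 + W + t))
G = -896 (G = 32*(-24 - 4) = 32*(-28) = -896)
H(-2, M(1))*G = (-18 + 1² - 3*(-2) + 3*1 + 1*(-2))*(-896) = (-18 + 1 + 6 + 3 - 2)*(-896) = -10*(-896) = 8960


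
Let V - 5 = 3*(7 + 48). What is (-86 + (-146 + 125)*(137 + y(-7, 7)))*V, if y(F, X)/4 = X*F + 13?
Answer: 10370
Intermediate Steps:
y(F, X) = 52 + 4*F*X (y(F, X) = 4*(X*F + 13) = 4*(F*X + 13) = 4*(13 + F*X) = 52 + 4*F*X)
V = 170 (V = 5 + 3*(7 + 48) = 5 + 3*55 = 5 + 165 = 170)
(-86 + (-146 + 125)*(137 + y(-7, 7)))*V = (-86 + (-146 + 125)*(137 + (52 + 4*(-7)*7)))*170 = (-86 - 21*(137 + (52 - 196)))*170 = (-86 - 21*(137 - 144))*170 = (-86 - 21*(-7))*170 = (-86 + 147)*170 = 61*170 = 10370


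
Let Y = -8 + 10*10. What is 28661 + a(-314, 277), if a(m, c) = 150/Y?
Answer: 1318481/46 ≈ 28663.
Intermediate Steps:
Y = 92 (Y = -8 + 100 = 92)
a(m, c) = 75/46 (a(m, c) = 150/92 = 150*(1/92) = 75/46)
28661 + a(-314, 277) = 28661 + 75/46 = 1318481/46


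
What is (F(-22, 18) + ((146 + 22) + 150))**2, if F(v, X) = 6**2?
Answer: 125316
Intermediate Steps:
F(v, X) = 36
(F(-22, 18) + ((146 + 22) + 150))**2 = (36 + ((146 + 22) + 150))**2 = (36 + (168 + 150))**2 = (36 + 318)**2 = 354**2 = 125316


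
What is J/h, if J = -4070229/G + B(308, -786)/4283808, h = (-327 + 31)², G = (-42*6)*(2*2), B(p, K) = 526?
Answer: 30270972365/656827713024 ≈ 0.046087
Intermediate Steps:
G = -1008 (G = -252*4 = -1008)
h = 87616 (h = (-296)² = 87616)
J = 30270972365/7496664 (J = -4070229/(-1008) + 526/4283808 = -4070229*(-1/1008) + 526*(1/4283808) = 1356743/336 + 263/2141904 = 30270972365/7496664 ≈ 4037.9)
J/h = (30270972365/7496664)/87616 = (30270972365/7496664)*(1/87616) = 30270972365/656827713024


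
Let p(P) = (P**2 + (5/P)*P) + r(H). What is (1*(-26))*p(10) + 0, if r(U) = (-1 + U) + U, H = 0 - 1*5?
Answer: -2444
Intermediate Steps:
H = -5 (H = 0 - 5 = -5)
r(U) = -1 + 2*U
p(P) = -6 + P**2 (p(P) = (P**2 + (5/P)*P) + (-1 + 2*(-5)) = (P**2 + 5) + (-1 - 10) = (5 + P**2) - 11 = -6 + P**2)
(1*(-26))*p(10) + 0 = (1*(-26))*(-6 + 10**2) + 0 = -26*(-6 + 100) + 0 = -26*94 + 0 = -2444 + 0 = -2444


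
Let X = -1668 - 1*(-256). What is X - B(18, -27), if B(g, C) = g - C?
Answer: -1457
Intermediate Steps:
X = -1412 (X = -1668 + 256 = -1412)
X - B(18, -27) = -1412 - (18 - 1*(-27)) = -1412 - (18 + 27) = -1412 - 1*45 = -1412 - 45 = -1457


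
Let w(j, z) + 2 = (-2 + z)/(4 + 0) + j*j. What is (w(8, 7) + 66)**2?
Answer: 267289/16 ≈ 16706.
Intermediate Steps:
w(j, z) = -5/2 + j**2 + z/4 (w(j, z) = -2 + ((-2 + z)/(4 + 0) + j*j) = -2 + ((-2 + z)/4 + j**2) = -2 + ((-2 + z)*(1/4) + j**2) = -2 + ((-1/2 + z/4) + j**2) = -2 + (-1/2 + j**2 + z/4) = -5/2 + j**2 + z/4)
(w(8, 7) + 66)**2 = ((-5/2 + 8**2 + (1/4)*7) + 66)**2 = ((-5/2 + 64 + 7/4) + 66)**2 = (253/4 + 66)**2 = (517/4)**2 = 267289/16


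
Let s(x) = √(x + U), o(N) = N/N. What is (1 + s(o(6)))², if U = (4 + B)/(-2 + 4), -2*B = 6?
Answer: 5/2 + √6 ≈ 4.9495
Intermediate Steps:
B = -3 (B = -½*6 = -3)
U = ½ (U = (4 - 3)/(-2 + 4) = 1/2 = 1*(½) = ½ ≈ 0.50000)
o(N) = 1
s(x) = √(½ + x) (s(x) = √(x + ½) = √(½ + x))
(1 + s(o(6)))² = (1 + √(2 + 4*1)/2)² = (1 + √(2 + 4)/2)² = (1 + √6/2)²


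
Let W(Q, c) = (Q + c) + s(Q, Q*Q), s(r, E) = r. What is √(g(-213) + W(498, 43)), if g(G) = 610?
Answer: √1649 ≈ 40.608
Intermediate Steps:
W(Q, c) = c + 2*Q (W(Q, c) = (Q + c) + Q = c + 2*Q)
√(g(-213) + W(498, 43)) = √(610 + (43 + 2*498)) = √(610 + (43 + 996)) = √(610 + 1039) = √1649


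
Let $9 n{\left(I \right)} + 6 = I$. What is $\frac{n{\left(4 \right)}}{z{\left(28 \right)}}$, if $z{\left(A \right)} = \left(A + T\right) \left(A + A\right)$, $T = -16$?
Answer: $- \frac{1}{3024} \approx -0.00033069$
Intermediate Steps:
$z{\left(A \right)} = 2 A \left(-16 + A\right)$ ($z{\left(A \right)} = \left(A - 16\right) \left(A + A\right) = \left(-16 + A\right) 2 A = 2 A \left(-16 + A\right)$)
$n{\left(I \right)} = - \frac{2}{3} + \frac{I}{9}$
$\frac{n{\left(4 \right)}}{z{\left(28 \right)}} = \frac{- \frac{2}{3} + \frac{1}{9} \cdot 4}{2 \cdot 28 \left(-16 + 28\right)} = \frac{- \frac{2}{3} + \frac{4}{9}}{2 \cdot 28 \cdot 12} = - \frac{2}{9 \cdot 672} = \left(- \frac{2}{9}\right) \frac{1}{672} = - \frac{1}{3024}$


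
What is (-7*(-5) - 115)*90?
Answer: -7200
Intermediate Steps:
(-7*(-5) - 115)*90 = (35 - 115)*90 = -80*90 = -7200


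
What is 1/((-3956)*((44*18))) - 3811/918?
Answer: -663357955/159790752 ≈ -4.1514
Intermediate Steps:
1/((-3956)*((44*18))) - 3811/918 = -1/3956/792 - 3811*1/918 = -1/3956*1/792 - 3811/918 = -1/3133152 - 3811/918 = -663357955/159790752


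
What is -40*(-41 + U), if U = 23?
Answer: 720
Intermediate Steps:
-40*(-41 + U) = -40*(-41 + 23) = -40*(-18) = 720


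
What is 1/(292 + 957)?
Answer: 1/1249 ≈ 0.00080064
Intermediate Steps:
1/(292 + 957) = 1/1249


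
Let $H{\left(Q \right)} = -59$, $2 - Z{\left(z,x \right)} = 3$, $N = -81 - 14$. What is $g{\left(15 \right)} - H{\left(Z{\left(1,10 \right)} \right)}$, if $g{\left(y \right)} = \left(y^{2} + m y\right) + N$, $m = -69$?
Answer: $-846$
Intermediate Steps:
$N = -95$
$Z{\left(z,x \right)} = -1$ ($Z{\left(z,x \right)} = 2 - 3 = -1$)
$g{\left(y \right)} = -95 + y^{2} - 69 y$ ($g{\left(y \right)} = \left(y^{2} - 69 y\right) - 95 = -95 + y^{2} - 69 y$)
$g{\left(15 \right)} - H{\left(Z{\left(1,10 \right)} \right)} = \left(-95 + 15^{2} - 1035\right) - -59 = \left(-95 + 225 - 1035\right) + 59 = -905 + 59 = -846$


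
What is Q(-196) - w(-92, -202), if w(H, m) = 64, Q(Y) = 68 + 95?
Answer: 99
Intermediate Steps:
Q(Y) = 163
Q(-196) - w(-92, -202) = 163 - 1*64 = 163 - 64 = 99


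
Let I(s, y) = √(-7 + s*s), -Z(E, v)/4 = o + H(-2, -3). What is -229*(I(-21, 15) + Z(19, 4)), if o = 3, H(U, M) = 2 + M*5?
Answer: -9160 - 229*√434 ≈ -13931.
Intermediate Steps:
H(U, M) = 2 + 5*M
Z(E, v) = 40 (Z(E, v) = -4*(3 + (2 + 5*(-3))) = -4*(3 + (2 - 15)) = -4*(3 - 13) = -4*(-10) = 40)
I(s, y) = √(-7 + s²)
-229*(I(-21, 15) + Z(19, 4)) = -229*(√(-7 + (-21)²) + 40) = -229*(√(-7 + 441) + 40) = -229*(√434 + 40) = -229*(40 + √434) = -9160 - 229*√434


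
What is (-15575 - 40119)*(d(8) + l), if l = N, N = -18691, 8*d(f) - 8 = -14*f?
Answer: 1041700576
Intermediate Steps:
d(f) = 1 - 7*f/4 (d(f) = 1 + (-14*f)/8 = 1 - 7*f/4)
l = -18691
(-15575 - 40119)*(d(8) + l) = (-15575 - 40119)*((1 - 7/4*8) - 18691) = -55694*((1 - 14) - 18691) = -55694*(-13 - 18691) = -55694*(-18704) = 1041700576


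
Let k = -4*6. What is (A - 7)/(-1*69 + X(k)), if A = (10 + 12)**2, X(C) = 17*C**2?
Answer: 159/3241 ≈ 0.049059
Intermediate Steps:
k = -24
A = 484 (A = 22**2 = 484)
(A - 7)/(-1*69 + X(k)) = (484 - 7)/(-1*69 + 17*(-24)**2) = 477/(-69 + 17*576) = 477/(-69 + 9792) = 477/9723 = 477*(1/9723) = 159/3241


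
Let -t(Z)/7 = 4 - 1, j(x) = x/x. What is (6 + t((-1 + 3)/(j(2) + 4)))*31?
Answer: -465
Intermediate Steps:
j(x) = 1
t(Z) = -21 (t(Z) = -7*(4 - 1) = -7*3 = -21)
(6 + t((-1 + 3)/(j(2) + 4)))*31 = (6 - 21)*31 = -15*31 = -465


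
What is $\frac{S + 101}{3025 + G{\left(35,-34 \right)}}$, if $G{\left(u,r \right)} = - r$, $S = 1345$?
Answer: $\frac{1446}{3059} \approx 0.4727$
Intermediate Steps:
$\frac{S + 101}{3025 + G{\left(35,-34 \right)}} = \frac{1345 + 101}{3025 - -34} = \frac{1446}{3025 + 34} = \frac{1446}{3059}$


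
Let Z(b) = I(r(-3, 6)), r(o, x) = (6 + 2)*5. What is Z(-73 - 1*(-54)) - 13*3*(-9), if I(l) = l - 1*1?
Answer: 390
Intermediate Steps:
r(o, x) = 40 (r(o, x) = 8*5 = 40)
I(l) = -1 + l (I(l) = l - 1 = -1 + l)
Z(b) = 39 (Z(b) = -1 + 40 = 39)
Z(-73 - 1*(-54)) - 13*3*(-9) = 39 - 13*3*(-9) = 39 - 39*(-9) = 39 - 1*(-351) = 39 + 351 = 390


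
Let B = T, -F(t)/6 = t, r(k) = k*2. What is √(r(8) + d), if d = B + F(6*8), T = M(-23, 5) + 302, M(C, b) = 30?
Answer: 2*√15 ≈ 7.7460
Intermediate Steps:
r(k) = 2*k
F(t) = -6*t
T = 332 (T = 30 + 302 = 332)
B = 332
d = 44 (d = 332 - 36*8 = 332 - 6*48 = 332 - 288 = 44)
√(r(8) + d) = √(2*8 + 44) = √(16 + 44) = √60 = 2*√15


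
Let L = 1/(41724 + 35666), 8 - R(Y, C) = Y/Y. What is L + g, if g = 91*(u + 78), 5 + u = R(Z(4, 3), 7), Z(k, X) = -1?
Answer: 563399201/77390 ≈ 7280.0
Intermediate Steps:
R(Y, C) = 7 (R(Y, C) = 8 - Y/Y = 8 - 1*1 = 8 - 1 = 7)
u = 2 (u = -5 + 7 = 2)
L = 1/77390 ≈ 1.2922e-5
g = 7280 (g = 91*(2 + 78) = 91*80 = 7280)
L + g = 1/77390 + 7280 = 563399201/77390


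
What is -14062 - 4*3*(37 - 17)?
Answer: -14302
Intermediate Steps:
-14062 - 4*3*(37 - 17) = -14062 - 12*20 = -14062 - 1*240 = -14062 - 240 = -14302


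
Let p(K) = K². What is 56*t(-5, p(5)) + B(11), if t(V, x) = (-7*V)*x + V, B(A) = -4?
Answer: 48716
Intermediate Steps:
t(V, x) = V - 7*V*x (t(V, x) = -7*V*x + V = V - 7*V*x)
56*t(-5, p(5)) + B(11) = 56*(-5*(1 - 7*5²)) - 4 = 56*(-5*(1 - 7*25)) - 4 = 56*(-5*(1 - 175)) - 4 = 56*(-5*(-174)) - 4 = 56*870 - 4 = 48720 - 4 = 48716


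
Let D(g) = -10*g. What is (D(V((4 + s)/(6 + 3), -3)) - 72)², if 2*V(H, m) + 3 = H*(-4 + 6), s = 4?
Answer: 351649/81 ≈ 4341.3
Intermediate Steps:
V(H, m) = -3/2 + H (V(H, m) = -3/2 + (H*(-4 + 6))/2 = -3/2 + (H*2)/2 = -3/2 + (2*H)/2 = -3/2 + H)
(D(V((4 + s)/(6 + 3), -3)) - 72)² = (-10*(-3/2 + (4 + 4)/(6 + 3)) - 72)² = (-10*(-3/2 + 8/9) - 72)² = (-10*(-11/18) - 72)² = (55/9 - 72)² = (-593/9)² = 351649/81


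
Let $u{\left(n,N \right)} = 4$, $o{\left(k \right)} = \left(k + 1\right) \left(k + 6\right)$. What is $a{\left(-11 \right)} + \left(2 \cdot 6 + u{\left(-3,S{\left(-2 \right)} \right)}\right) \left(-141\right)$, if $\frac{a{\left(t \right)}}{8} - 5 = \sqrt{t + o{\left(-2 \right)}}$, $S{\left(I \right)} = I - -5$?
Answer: $-2216 + 8 i \sqrt{15} \approx -2216.0 + 30.984 i$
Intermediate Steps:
$o{\left(k \right)} = \left(1 + k\right) \left(6 + k\right)$
$S{\left(I \right)} = 5 + I$ ($S{\left(I \right)} = I + 5 = 5 + I$)
$a{\left(t \right)} = 40 + 8 \sqrt{-4 + t}$ ($a{\left(t \right)} = 40 + 8 \sqrt{t + \left(6 + \left(-2\right)^{2} + 7 \left(-2\right)\right)} = 40 + 8 \sqrt{t + \left(6 + 4 - 14\right)} = 40 + 8 \sqrt{t - 4} = 40 + 8 \sqrt{-4 + t}$)
$a{\left(-11 \right)} + \left(2 \cdot 6 + u{\left(-3,S{\left(-2 \right)} \right)}\right) \left(-141\right) = \left(40 + 8 \sqrt{-4 - 11}\right) + \left(2 \cdot 6 + 4\right) \left(-141\right) = \left(40 + 8 \sqrt{-15}\right) + \left(12 + 4\right) \left(-141\right) = \left(40 + 8 i \sqrt{15}\right) + 16 \left(-141\right) = \left(40 + 8 i \sqrt{15}\right) - 2256 = -2216 + 8 i \sqrt{15}$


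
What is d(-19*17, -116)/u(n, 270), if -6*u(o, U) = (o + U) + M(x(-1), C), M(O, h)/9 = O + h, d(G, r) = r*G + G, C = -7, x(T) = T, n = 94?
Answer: -111435/146 ≈ -763.25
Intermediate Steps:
d(G, r) = G + G*r (d(G, r) = G*r + G = G + G*r)
M(O, h) = 9*O + 9*h (M(O, h) = 9*(O + h) = 9*O + 9*h)
u(o, U) = 12 - U/6 - o/6 (u(o, U) = -((o + U) + (9*(-1) + 9*(-7)))/6 = -((U + o) + (-9 - 63))/6 = -((U + o) - 72)/6 = -(-72 + U + o)/6 = 12 - U/6 - o/6)
d(-19*17, -116)/u(n, 270) = ((-19*17)*(1 - 116))/(12 - ⅙*270 - ⅙*94) = (-323*(-115))/(12 - 45 - 47/3) = 37145/(-146/3) = 37145*(-3/146) = -111435/146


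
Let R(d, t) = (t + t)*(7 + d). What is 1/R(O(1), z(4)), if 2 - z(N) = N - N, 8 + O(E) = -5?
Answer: -1/24 ≈ -0.041667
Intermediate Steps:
O(E) = -13 (O(E) = -8 - 5 = -13)
z(N) = 2 (z(N) = 2 - (N - N) = 2 - 1*0 = 2 + 0 = 2)
R(d, t) = 2*t*(7 + d) (R(d, t) = (2*t)*(7 + d) = 2*t*(7 + d))
1/R(O(1), z(4)) = 1/(2*2*(7 - 13)) = 1/(2*2*(-6)) = 1/(-24) = -1/24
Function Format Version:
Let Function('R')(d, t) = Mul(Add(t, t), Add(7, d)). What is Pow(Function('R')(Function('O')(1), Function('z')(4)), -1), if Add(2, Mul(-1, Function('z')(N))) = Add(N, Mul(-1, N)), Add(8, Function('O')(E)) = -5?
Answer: Rational(-1, 24) ≈ -0.041667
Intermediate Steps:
Function('O')(E) = -13 (Function('O')(E) = Add(-8, -5) = -13)
Function('z')(N) = 2 (Function('z')(N) = Add(2, Mul(-1, Add(N, Mul(-1, N)))) = Add(2, Mul(-1, 0)) = Add(2, 0) = 2)
Function('R')(d, t) = Mul(2, t, Add(7, d)) (Function('R')(d, t) = Mul(Mul(2, t), Add(7, d)) = Mul(2, t, Add(7, d)))
Pow(Function('R')(Function('O')(1), Function('z')(4)), -1) = Pow(Mul(2, 2, Add(7, -13)), -1) = Pow(Mul(2, 2, -6), -1) = Pow(-24, -1) = Rational(-1, 24)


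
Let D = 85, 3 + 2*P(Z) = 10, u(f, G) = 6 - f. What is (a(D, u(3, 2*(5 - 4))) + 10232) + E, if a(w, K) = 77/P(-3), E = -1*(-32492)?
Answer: 42746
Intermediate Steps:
P(Z) = 7/2 (P(Z) = -3/2 + (½)*10 = -3/2 + 5 = 7/2)
E = 32492
a(w, K) = 22 (a(w, K) = 77/(7/2) = 77*(2/7) = 22)
(a(D, u(3, 2*(5 - 4))) + 10232) + E = (22 + 10232) + 32492 = 10254 + 32492 = 42746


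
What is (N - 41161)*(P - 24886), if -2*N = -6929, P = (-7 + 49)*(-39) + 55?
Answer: 1995577317/2 ≈ 9.9779e+8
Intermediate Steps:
P = -1583 (P = 42*(-39) + 55 = -1638 + 55 = -1583)
N = 6929/2 (N = -1/2*(-6929) = 6929/2 ≈ 3464.5)
(N - 41161)*(P - 24886) = (6929/2 - 41161)*(-1583 - 24886) = -75393/2*(-26469) = 1995577317/2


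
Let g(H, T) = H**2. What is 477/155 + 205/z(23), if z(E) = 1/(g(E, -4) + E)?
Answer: 17540277/155 ≈ 1.1316e+5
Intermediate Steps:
z(E) = 1/(E + E**2) (z(E) = 1/(E**2 + E) = 1/(E + E**2))
477/155 + 205/z(23) = 477/155 + 205/((1/(23*(1 + 23)))) = 477*(1/155) + 205/(((1/23)/24)) = 477/155 + 205/(((1/23)*(1/24))) = 477/155 + 205/(1/552) = 477/155 + 205*552 = 477/155 + 113160 = 17540277/155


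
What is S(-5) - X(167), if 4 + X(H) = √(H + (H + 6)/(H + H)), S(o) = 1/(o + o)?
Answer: 39/10 - √18687634/334 ≈ -9.0429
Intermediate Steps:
S(o) = 1/(2*o)
X(H) = -4 + √(H + (6 + H)/(2*H)) (X(H) = -4 + √(H + (H + 6)/(H + H)) = -4 + √(H + (6 + H)/((2*H))) = -4 + √(H + (6 + H)*(1/(2*H))) = -4 + √(H + (6 + H)/(2*H)))
S(-5) - X(167) = (½)/(-5) - (-4 + √(2 + 4*167 + 12/167)/2) = (½)*(-⅕) - (-4 + √(2 + 668 + 12*(1/167))/2) = -⅒ - (-4 + √(2 + 668 + 12/167)/2) = -⅒ - (-4 + √(111902/167)/2) = -⅒ - (-4 + (√18687634/167)/2) = -⅒ - (-4 + √18687634/334) = -⅒ + (4 - √18687634/334) = 39/10 - √18687634/334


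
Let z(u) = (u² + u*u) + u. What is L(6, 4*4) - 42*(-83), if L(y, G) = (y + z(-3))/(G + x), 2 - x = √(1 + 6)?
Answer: 1105440/317 + 21*√7/317 ≈ 3487.4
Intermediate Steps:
z(u) = u + 2*u² (z(u) = (u² + u²) + u = 2*u² + u = u + 2*u²)
x = 2 - √7 (x = 2 - √(1 + 6) = 2 - √7 ≈ -0.64575)
L(y, G) = (15 + y)/(2 + G - √7) (L(y, G) = (y - 3*(1 + 2*(-3)))/(G + (2 - √7)) = (y - 3*(1 - 6))/(2 + G - √7) = (y - 3*(-5))/(2 + G - √7) = (y + 15)/(2 + G - √7) = (15 + y)/(2 + G - √7))
L(6, 4*4) - 42*(-83) = (15 + 6)/(2 + 4*4 - √7) - 42*(-83) = 21/(2 + 16 - √7) + 3486 = 21/(18 - √7) + 3486 = 3486 + 21/(18 - √7)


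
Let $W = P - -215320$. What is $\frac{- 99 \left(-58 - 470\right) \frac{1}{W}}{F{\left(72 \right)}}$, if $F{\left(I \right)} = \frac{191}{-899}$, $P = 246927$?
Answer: $- \frac{46992528}{88289177} \approx -0.53226$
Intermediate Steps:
$W = 462247$ ($W = 246927 - -215320 = 246927 + 215320 = 462247$)
$F{\left(I \right)} = - \frac{191}{899}$ ($F{\left(I \right)} = 191 \left(- \frac{1}{899}\right) = - \frac{191}{899}$)
$\frac{- 99 \left(-58 - 470\right) \frac{1}{W}}{F{\left(72 \right)}} = \frac{- 99 \left(-58 - 470\right) \frac{1}{462247}}{- \frac{191}{899}} = \left(-99\right) \left(-528\right) \frac{1}{462247} \left(- \frac{899}{191}\right) = 52272 \cdot \frac{1}{462247} \left(- \frac{899}{191}\right) = \frac{52272}{462247} \left(- \frac{899}{191}\right) = - \frac{46992528}{88289177}$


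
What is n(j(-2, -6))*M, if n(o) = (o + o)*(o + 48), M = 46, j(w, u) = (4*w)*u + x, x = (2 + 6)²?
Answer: 1648640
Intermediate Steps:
x = 64 (x = 8² = 64)
j(w, u) = 64 + 4*u*w (j(w, u) = (4*w)*u + 64 = 4*u*w + 64 = 64 + 4*u*w)
n(o) = 2*o*(48 + o) (n(o) = (2*o)*(48 + o) = 2*o*(48 + o))
n(j(-2, -6))*M = (2*(64 + 4*(-6)*(-2))*(48 + (64 + 4*(-6)*(-2))))*46 = (2*(64 + 48)*(48 + (64 + 48)))*46 = (2*112*(48 + 112))*46 = (2*112*160)*46 = 35840*46 = 1648640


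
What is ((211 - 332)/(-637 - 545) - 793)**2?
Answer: 878353212025/1397124 ≈ 6.2869e+5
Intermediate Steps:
((211 - 332)/(-637 - 545) - 793)**2 = (-121/(-1182) - 793)**2 = (-121*(-1/1182) - 793)**2 = (121/1182 - 793)**2 = (-937205/1182)**2 = 878353212025/1397124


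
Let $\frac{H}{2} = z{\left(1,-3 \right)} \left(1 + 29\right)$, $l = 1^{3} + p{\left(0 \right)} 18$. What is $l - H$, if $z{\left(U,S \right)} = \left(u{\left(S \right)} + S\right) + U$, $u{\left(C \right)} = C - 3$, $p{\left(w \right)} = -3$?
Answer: $427$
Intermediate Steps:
$u{\left(C \right)} = -3 + C$
$z{\left(U,S \right)} = -3 + U + 2 S$ ($z{\left(U,S \right)} = \left(\left(-3 + S\right) + S\right) + U = \left(-3 + 2 S\right) + U = -3 + U + 2 S$)
$l = -53$ ($l = 1^{3} - 54 = 1 - 54 = -53$)
$H = -480$ ($H = 2 \left(-3 + 1 + 2 \left(-3\right)\right) \left(1 + 29\right) = 2 \left(-3 + 1 - 6\right) 30 = 2 \left(\left(-8\right) 30\right) = 2 \left(-240\right) = -480$)
$l - H = -53 - -480 = -53 + 480 = 427$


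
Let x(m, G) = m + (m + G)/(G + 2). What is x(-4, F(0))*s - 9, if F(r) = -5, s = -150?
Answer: 141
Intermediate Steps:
x(m, G) = m + (G + m)/(2 + G)
x(-4, F(0))*s - 9 = ((-5 + 3*(-4) - 5*(-4))/(2 - 5))*(-150) - 9 = ((-5 - 12 + 20)/(-3))*(-150) - 9 = -⅓*3*(-150) - 9 = -1*(-150) - 9 = 150 - 9 = 141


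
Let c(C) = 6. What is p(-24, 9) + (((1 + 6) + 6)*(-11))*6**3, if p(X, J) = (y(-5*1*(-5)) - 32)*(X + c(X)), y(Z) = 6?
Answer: -30420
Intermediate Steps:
p(X, J) = -156 - 26*X (p(X, J) = (6 - 32)*(X + 6) = -26*(6 + X) = -156 - 26*X)
p(-24, 9) + (((1 + 6) + 6)*(-11))*6**3 = (-156 - 26*(-24)) + (((1 + 6) + 6)*(-11))*6**3 = (-156 + 624) + ((7 + 6)*(-11))*216 = 468 + (13*(-11))*216 = 468 - 143*216 = 468 - 30888 = -30420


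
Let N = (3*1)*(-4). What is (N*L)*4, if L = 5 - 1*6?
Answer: 48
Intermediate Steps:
N = -12 (N = 3*(-4) = -12)
L = -1 (L = 5 - 6 = -1)
(N*L)*4 = -12*(-1)*4 = 12*4 = 48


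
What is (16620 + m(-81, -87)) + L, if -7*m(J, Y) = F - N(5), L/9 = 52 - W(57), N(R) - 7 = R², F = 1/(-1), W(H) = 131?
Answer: 111396/7 ≈ 15914.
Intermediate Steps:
F = -1
N(R) = 7 + R²
L = -711 (L = 9*(52 - 1*131) = 9*(52 - 131) = 9*(-79) = -711)
m(J, Y) = 33/7 (m(J, Y) = -(-1 - (7 + 5²))/7 = -(-1 - (7 + 25))/7 = -(-1 - 1*32)/7 = -(-1 - 32)/7 = -⅐*(-33) = 33/7)
(16620 + m(-81, -87)) + L = (16620 + 33/7) - 711 = 116373/7 - 711 = 111396/7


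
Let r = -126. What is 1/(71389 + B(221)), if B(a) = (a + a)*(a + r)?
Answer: 1/113379 ≈ 8.8200e-6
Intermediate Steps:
B(a) = 2*a*(-126 + a) (B(a) = (a + a)*(a - 126) = (2*a)*(-126 + a) = 2*a*(-126 + a))
1/(71389 + B(221)) = 1/(71389 + 2*221*(-126 + 221)) = 1/(71389 + 2*221*95) = 1/(71389 + 41990) = 1/113379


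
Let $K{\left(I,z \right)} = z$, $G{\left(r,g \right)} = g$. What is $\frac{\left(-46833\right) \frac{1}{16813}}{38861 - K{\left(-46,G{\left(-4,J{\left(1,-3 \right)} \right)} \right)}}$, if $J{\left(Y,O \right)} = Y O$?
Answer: $- \frac{46833}{653420432} \approx -7.1674 \cdot 10^{-5}$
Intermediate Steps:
$J{\left(Y,O \right)} = O Y$
$\frac{\left(-46833\right) \frac{1}{16813}}{38861 - K{\left(-46,G{\left(-4,J{\left(1,-3 \right)} \right)} \right)}} = \frac{\left(-46833\right) \frac{1}{16813}}{38861 - \left(-3\right) 1} = \frac{\left(-46833\right) \frac{1}{16813}}{38861 - -3} = - \frac{46833}{16813 \left(38861 + 3\right)} = - \frac{46833}{16813 \cdot 38864} = \left(- \frac{46833}{16813}\right) \frac{1}{38864} = - \frac{46833}{653420432}$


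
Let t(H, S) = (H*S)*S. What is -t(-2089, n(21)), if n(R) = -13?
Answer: 353041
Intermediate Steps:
t(H, S) = H*S**2
-t(-2089, n(21)) = -(-2089)*(-13)**2 = -(-2089)*169 = -1*(-353041) = 353041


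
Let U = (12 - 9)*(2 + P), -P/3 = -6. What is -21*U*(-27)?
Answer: 34020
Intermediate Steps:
P = 18 (P = -3*(-6) = 18)
U = 60 (U = (12 - 9)*(2 + 18) = 3*20 = 60)
-21*U*(-27) = -21*60*(-27) = -1260*(-27) = 34020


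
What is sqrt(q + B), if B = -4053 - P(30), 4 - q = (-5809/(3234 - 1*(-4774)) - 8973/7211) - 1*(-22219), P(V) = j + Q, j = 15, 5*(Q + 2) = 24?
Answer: I*sqrt(547782042644531765070)/144364220 ≈ 162.12*I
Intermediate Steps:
Q = 14/5 (Q = -2 + (1/5)*24 = -2 + 24/5 = 14/5 ≈ 2.8000)
P(V) = 89/5 (P(V) = 15 + 14/5 = 89/5)
q = -1282706714437/57745688 (q = 4 - ((-5809/(3234 - 1*(-4774)) - 8973/7211) - 1*(-22219)) = 4 - ((-5809/(3234 + 4774) - 8973*1/7211) + 22219) = 4 - ((-5809/8008 - 8973/7211) + 22219) = 4 - (-113744483/57745688 + 22219) = 4 - 1*1282937697189/57745688 = 4 - 1282937697189/57745688 = -1282706714437/57745688 ≈ -22213.)
B = -20354/5 (B = -4053 - 1*89/5 = -4053 - 89/5 = -20354/5 ≈ -4070.8)
sqrt(q + B) = sqrt(-1282706714437/57745688 - 20354/5) = sqrt(-7588889305737/288728440) = I*sqrt(547782042644531765070)/144364220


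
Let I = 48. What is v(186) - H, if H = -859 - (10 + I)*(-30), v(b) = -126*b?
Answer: -24317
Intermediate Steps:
H = 881 (H = -859 - (10 + 48)*(-30) = -859 - 58*(-30) = -859 - 1*(-1740) = -859 + 1740 = 881)
v(186) - H = -126*186 - 1*881 = -23436 - 881 = -24317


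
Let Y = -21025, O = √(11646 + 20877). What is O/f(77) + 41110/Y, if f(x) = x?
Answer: -8222/4205 + √32523/77 ≈ 0.38680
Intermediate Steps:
O = √32523 ≈ 180.34
O/f(77) + 41110/Y = √32523/77 + 41110/(-21025) = √32523*(1/77) + 41110*(-1/21025) = √32523/77 - 8222/4205 = -8222/4205 + √32523/77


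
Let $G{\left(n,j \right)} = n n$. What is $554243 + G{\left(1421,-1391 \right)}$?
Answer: $2573484$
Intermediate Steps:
$G{\left(n,j \right)} = n^{2}$
$554243 + G{\left(1421,-1391 \right)} = 554243 + 1421^{2} = 554243 + 2019241 = 2573484$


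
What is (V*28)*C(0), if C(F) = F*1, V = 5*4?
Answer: 0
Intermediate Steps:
V = 20
C(F) = F
(V*28)*C(0) = (20*28)*0 = 560*0 = 0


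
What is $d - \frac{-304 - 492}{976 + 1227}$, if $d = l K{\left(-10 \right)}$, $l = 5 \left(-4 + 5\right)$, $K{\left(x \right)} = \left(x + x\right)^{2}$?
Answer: $\frac{4406796}{2203} \approx 2000.4$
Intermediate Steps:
$K{\left(x \right)} = 4 x^{2}$ ($K{\left(x \right)} = \left(2 x\right)^{2} = 4 x^{2}$)
$l = 5$ ($l = 5 \cdot 1 = 5$)
$d = 2000$ ($d = 5 \cdot 4 \left(-10\right)^{2} = 5 \cdot 4 \cdot 100 = 5 \cdot 400 = 2000$)
$d - \frac{-304 - 492}{976 + 1227} = 2000 - \frac{-304 - 492}{976 + 1227} = 2000 - - \frac{796}{2203} = 2000 + \frac{796}{2203} = \frac{4406796}{2203}$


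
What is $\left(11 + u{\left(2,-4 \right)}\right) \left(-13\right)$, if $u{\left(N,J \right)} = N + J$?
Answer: $-117$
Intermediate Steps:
$u{\left(N,J \right)} = J + N$
$\left(11 + u{\left(2,-4 \right)}\right) \left(-13\right) = \left(11 + \left(-4 + 2\right)\right) \left(-13\right) = \left(11 - 2\right) \left(-13\right) = 9 \left(-13\right) = -117$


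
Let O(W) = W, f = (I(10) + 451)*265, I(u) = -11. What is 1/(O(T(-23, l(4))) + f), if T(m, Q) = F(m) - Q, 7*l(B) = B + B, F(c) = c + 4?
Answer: 7/816059 ≈ 8.5778e-6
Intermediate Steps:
F(c) = 4 + c
l(B) = 2*B/7 (l(B) = (B + B)/7 = (2*B)/7 = 2*B/7)
f = 116600 (f = (-11 + 451)*265 = 440*265 = 116600)
T(m, Q) = 4 + m - Q (T(m, Q) = (4 + m) - Q = 4 + m - Q)
1/(O(T(-23, l(4))) + f) = 1/((4 - 23 - 2*4/7) + 116600) = 1/((4 - 23 - 1*8/7) + 116600) = 1/((4 - 23 - 8/7) + 116600) = 1/(-141/7 + 116600) = 1/(816059/7) = 7/816059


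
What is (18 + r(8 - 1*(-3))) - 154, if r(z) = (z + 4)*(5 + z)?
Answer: 104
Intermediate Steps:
r(z) = (4 + z)*(5 + z)
(18 + r(8 - 1*(-3))) - 154 = (18 + (20 + (8 - 1*(-3))² + 9*(8 - 1*(-3)))) - 154 = (18 + (20 + (8 + 3)² + 9*(8 + 3))) - 154 = (18 + (20 + 11² + 9*11)) - 154 = (18 + (20 + 121 + 99)) - 154 = (18 + 240) - 154 = 258 - 154 = 104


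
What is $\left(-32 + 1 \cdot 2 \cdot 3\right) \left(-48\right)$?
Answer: $1248$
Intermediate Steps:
$\left(-32 + 1 \cdot 2 \cdot 3\right) \left(-48\right) = \left(-32 + 2 \cdot 3\right) \left(-48\right) = \left(-32 + 6\right) \left(-48\right) = \left(-26\right) \left(-48\right) = 1248$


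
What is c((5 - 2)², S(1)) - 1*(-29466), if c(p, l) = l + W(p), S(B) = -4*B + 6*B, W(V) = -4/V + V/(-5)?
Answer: 1325959/45 ≈ 29466.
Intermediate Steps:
W(V) = -4/V - V/5 (W(V) = -4/V + V*(-⅕) = -4/V - V/5)
S(B) = 2*B
c(p, l) = l - 4/p - p/5 (c(p, l) = l + (-4/p - p/5) = l - 4/p - p/5)
c((5 - 2)², S(1)) - 1*(-29466) = (2*1 - 4/(5 - 2)² - (5 - 2)²/5) - 1*(-29466) = (2 - 4/(3²) - ⅕*3²) + 29466 = (2 - 4/9 - ⅕*9) + 29466 = (2 - 4*⅑ - 9/5) + 29466 = (2 - 4/9 - 9/5) + 29466 = -11/45 + 29466 = 1325959/45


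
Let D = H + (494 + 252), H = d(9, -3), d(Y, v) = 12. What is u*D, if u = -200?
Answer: -151600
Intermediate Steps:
H = 12
D = 758 (D = 12 + (494 + 252) = 12 + 746 = 758)
u*D = -200*758 = -151600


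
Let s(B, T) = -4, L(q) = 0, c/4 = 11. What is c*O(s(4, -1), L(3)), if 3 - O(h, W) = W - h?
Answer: -44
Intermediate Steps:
c = 44 (c = 4*11 = 44)
O(h, W) = 3 + h - W (O(h, W) = 3 - (W - h) = 3 + (h - W) = 3 + h - W)
c*O(s(4, -1), L(3)) = 44*(3 - 4 - 1*0) = 44*(3 - 4 + 0) = 44*(-1) = -44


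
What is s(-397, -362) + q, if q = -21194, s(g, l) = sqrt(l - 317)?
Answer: -21194 + I*sqrt(679) ≈ -21194.0 + 26.058*I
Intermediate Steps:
s(g, l) = sqrt(-317 + l)
s(-397, -362) + q = sqrt(-317 - 362) - 21194 = sqrt(-679) - 21194 = I*sqrt(679) - 21194 = -21194 + I*sqrt(679)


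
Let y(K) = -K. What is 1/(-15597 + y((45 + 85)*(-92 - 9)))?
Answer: -1/2467 ≈ -0.00040535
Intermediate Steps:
1/(-15597 + y((45 + 85)*(-92 - 9))) = 1/(-15597 - (45 + 85)*(-92 - 9)) = 1/(-15597 - 130*(-101)) = 1/(-15597 - 1*(-13130)) = 1/(-15597 + 13130) = 1/(-2467) = -1/2467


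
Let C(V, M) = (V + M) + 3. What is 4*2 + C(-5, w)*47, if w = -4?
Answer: -274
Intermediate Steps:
C(V, M) = 3 + M + V (C(V, M) = (M + V) + 3 = 3 + M + V)
4*2 + C(-5, w)*47 = 4*2 + (3 - 4 - 5)*47 = 8 - 6*47 = 8 - 282 = -274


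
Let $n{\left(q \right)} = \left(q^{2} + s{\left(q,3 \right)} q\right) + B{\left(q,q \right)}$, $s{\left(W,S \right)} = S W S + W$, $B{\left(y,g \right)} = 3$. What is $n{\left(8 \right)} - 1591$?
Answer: $-884$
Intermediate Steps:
$s{\left(W,S \right)} = W + W S^{2}$ ($s{\left(W,S \right)} = W S^{2} + W = W + W S^{2}$)
$n{\left(q \right)} = 3 + 11 q^{2}$ ($n{\left(q \right)} = \left(q^{2} + q \left(1 + 3^{2}\right) q\right) + 3 = \left(q^{2} + q \left(1 + 9\right) q\right) + 3 = \left(q^{2} + q 10 q\right) + 3 = \left(q^{2} + 10 q q\right) + 3 = \left(q^{2} + 10 q^{2}\right) + 3 = 11 q^{2} + 3 = 3 + 11 q^{2}$)
$n{\left(8 \right)} - 1591 = \left(3 + 11 \cdot 8^{2}\right) - 1591 = \left(3 + 11 \cdot 64\right) - 1591 = \left(3 + 704\right) - 1591 = 707 - 1591 = -884$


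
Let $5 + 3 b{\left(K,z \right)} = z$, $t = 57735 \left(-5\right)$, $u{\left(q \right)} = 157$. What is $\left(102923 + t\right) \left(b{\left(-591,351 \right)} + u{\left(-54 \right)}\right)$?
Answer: $- \frac{151759384}{3} \approx -5.0586 \cdot 10^{7}$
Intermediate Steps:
$t = -288675$
$b{\left(K,z \right)} = - \frac{5}{3} + \frac{z}{3}$
$\left(102923 + t\right) \left(b{\left(-591,351 \right)} + u{\left(-54 \right)}\right) = \left(102923 - 288675\right) \left(\left(- \frac{5}{3} + \frac{1}{3} \cdot 351\right) + 157\right) = - 185752 \left(\left(- \frac{5}{3} + 117\right) + 157\right) = - 185752 \left(\frac{346}{3} + 157\right) = \left(-185752\right) \frac{817}{3} = - \frac{151759384}{3}$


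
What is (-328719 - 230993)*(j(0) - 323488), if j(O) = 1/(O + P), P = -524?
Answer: 23718875264664/131 ≈ 1.8106e+11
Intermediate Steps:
j(O) = 1/(-524 + O) (j(O) = 1/(O - 524) = 1/(-524 + O))
(-328719 - 230993)*(j(0) - 323488) = (-328719 - 230993)*(1/(-524 + 0) - 323488) = -559712*(1/(-524) - 323488) = -559712*(-1/524 - 323488) = -559712*(-169507713/524) = 23718875264664/131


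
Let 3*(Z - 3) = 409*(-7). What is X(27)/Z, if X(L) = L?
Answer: -81/2854 ≈ -0.028381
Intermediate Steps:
Z = -2854/3 (Z = 3 + (409*(-7))/3 = 3 + (⅓)*(-2863) = 3 - 2863/3 = -2854/3 ≈ -951.33)
X(27)/Z = 27/(-2854/3) = 27*(-3/2854) = -81/2854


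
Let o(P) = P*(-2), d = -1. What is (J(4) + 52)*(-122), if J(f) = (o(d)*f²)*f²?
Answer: -68808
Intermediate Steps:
o(P) = -2*P
J(f) = 2*f⁴ (J(f) = ((-2*(-1))*f²)*f² = (2*f²)*f² = 2*f⁴)
(J(4) + 52)*(-122) = (2*4⁴ + 52)*(-122) = (2*256 + 52)*(-122) = (512 + 52)*(-122) = 564*(-122) = -68808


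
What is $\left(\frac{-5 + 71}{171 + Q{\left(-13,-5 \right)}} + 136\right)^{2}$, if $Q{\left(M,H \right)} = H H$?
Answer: $\frac{178516321}{9604} \approx 18588.0$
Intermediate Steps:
$Q{\left(M,H \right)} = H^{2}$
$\left(\frac{-5 + 71}{171 + Q{\left(-13,-5 \right)}} + 136\right)^{2} = \left(\frac{-5 + 71}{171 + \left(-5\right)^{2}} + 136\right)^{2} = \left(\frac{66}{171 + 25} + 136\right)^{2} = \left(\frac{66}{196} + 136\right)^{2} = \left(66 \cdot \frac{1}{196} + 136\right)^{2} = \left(\frac{33}{98} + 136\right)^{2} = \left(\frac{13361}{98}\right)^{2} = \frac{178516321}{9604}$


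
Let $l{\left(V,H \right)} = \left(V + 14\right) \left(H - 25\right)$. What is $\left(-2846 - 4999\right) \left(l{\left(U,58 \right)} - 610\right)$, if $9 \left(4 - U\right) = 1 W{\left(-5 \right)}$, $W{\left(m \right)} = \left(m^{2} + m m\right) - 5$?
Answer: $1419945$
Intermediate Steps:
$W{\left(m \right)} = -5 + 2 m^{2}$ ($W{\left(m \right)} = \left(m^{2} + m^{2}\right) - 5 = 2 m^{2} - 5 = -5 + 2 m^{2}$)
$U = -1$ ($U = 4 - \frac{1 \left(-5 + 2 \left(-5\right)^{2}\right)}{9} = 4 - \frac{1 \left(-5 + 2 \cdot 25\right)}{9} = 4 - \frac{1 \left(-5 + 50\right)}{9} = 4 - \frac{1 \cdot 45}{9} = 4 - 5 = -1$)
$l{\left(V,H \right)} = \left(-25 + H\right) \left(14 + V\right)$ ($l{\left(V,H \right)} = \left(14 + V\right) \left(-25 + H\right) = \left(-25 + H\right) \left(14 + V\right)$)
$\left(-2846 - 4999\right) \left(l{\left(U,58 \right)} - 610\right) = \left(-2846 - 4999\right) \left(\left(-350 - -25 + 14 \cdot 58 + 58 \left(-1\right)\right) - 610\right) = - 7845 \left(\left(-350 + 25 + 812 - 58\right) - 610\right) = - 7845 \left(429 - 610\right) = \left(-7845\right) \left(-181\right) = 1419945$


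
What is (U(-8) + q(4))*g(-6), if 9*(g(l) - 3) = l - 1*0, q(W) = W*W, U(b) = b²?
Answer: 560/3 ≈ 186.67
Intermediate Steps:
q(W) = W²
g(l) = 3 + l/9 (g(l) = 3 + (l - 1*0)/9 = 3 + (l + 0)/9 = 3 + l/9)
(U(-8) + q(4))*g(-6) = ((-8)² + 4²)*(3 + (⅑)*(-6)) = (64 + 16)*(3 - ⅔) = 80*(7/3) = 560/3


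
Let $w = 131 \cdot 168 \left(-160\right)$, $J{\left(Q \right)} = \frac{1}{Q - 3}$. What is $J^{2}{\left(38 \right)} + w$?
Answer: $- \frac{4313567999}{1225} \approx -3.5213 \cdot 10^{6}$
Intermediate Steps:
$J{\left(Q \right)} = \frac{1}{-3 + Q}$
$w = -3521280$ ($w = 22008 \left(-160\right) = -3521280$)
$J^{2}{\left(38 \right)} + w = \left(\frac{1}{-3 + 38}\right)^{2} - 3521280 = \left(\frac{1}{35}\right)^{2} - 3521280 = \frac{1}{1225} - 3521280 = - \frac{4313567999}{1225}$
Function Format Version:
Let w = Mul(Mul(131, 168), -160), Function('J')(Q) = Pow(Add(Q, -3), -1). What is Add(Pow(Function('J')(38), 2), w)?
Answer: Rational(-4313567999, 1225) ≈ -3.5213e+6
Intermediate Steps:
Function('J')(Q) = Pow(Add(-3, Q), -1)
w = -3521280 (w = Mul(22008, -160) = -3521280)
Add(Pow(Function('J')(38), 2), w) = Add(Pow(Pow(Add(-3, 38), -1), 2), -3521280) = Add(Pow(Pow(35, -1), 2), -3521280) = Add(Pow(Rational(1, 35), 2), -3521280) = Add(Rational(1, 1225), -3521280) = Rational(-4313567999, 1225)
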